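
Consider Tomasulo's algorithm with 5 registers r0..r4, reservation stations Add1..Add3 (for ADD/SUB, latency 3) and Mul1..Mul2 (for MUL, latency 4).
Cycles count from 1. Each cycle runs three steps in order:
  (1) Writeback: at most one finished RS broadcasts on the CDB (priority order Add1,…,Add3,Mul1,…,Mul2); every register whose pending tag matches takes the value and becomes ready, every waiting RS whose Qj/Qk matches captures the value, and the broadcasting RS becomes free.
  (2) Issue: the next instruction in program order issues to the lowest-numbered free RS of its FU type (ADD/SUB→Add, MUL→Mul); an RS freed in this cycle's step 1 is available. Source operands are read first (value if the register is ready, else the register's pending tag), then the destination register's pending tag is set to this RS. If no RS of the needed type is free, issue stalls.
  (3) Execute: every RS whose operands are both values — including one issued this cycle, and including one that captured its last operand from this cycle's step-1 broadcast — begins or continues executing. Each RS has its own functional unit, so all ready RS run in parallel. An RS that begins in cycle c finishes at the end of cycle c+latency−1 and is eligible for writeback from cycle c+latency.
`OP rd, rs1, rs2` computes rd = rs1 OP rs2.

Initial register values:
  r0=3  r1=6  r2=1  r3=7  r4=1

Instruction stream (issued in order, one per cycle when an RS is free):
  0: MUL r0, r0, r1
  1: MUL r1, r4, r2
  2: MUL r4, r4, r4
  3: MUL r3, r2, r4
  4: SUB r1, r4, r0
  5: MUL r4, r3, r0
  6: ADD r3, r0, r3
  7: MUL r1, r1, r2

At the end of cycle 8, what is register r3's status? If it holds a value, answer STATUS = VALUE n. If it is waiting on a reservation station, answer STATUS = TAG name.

STATUS = TAG Mul2

cycle 1: issue MUL r0<-Mul1 // r0:Mul1,r1:6,r2:1,r3:7,r4:1
cycle 2: issue MUL r1<-Mul2 // r0:Mul1,r1:Mul2,r2:1,r3:7,r4:1
cycle 3: stall // r0:Mul1,r1:Mul2,r2:1,r3:7,r4:1
cycle 4: stall // r0:Mul1,r1:Mul2,r2:1,r3:7,r4:1
cycle 5: CDB Mul1=18; issue MUL r4<-Mul1 // r0:18,r1:Mul2,r2:1,r3:7,r4:Mul1
cycle 6: CDB Mul2=1; issue MUL r3<-Mul2 // r0:18,r1:1,r2:1,r3:Mul2,r4:Mul1
cycle 7: issue SUB r1<-Add1 // r0:18,r1:Add1,r2:1,r3:Mul2,r4:Mul1
cycle 8: stall // r0:18,r1:Add1,r2:1,r3:Mul2,r4:Mul1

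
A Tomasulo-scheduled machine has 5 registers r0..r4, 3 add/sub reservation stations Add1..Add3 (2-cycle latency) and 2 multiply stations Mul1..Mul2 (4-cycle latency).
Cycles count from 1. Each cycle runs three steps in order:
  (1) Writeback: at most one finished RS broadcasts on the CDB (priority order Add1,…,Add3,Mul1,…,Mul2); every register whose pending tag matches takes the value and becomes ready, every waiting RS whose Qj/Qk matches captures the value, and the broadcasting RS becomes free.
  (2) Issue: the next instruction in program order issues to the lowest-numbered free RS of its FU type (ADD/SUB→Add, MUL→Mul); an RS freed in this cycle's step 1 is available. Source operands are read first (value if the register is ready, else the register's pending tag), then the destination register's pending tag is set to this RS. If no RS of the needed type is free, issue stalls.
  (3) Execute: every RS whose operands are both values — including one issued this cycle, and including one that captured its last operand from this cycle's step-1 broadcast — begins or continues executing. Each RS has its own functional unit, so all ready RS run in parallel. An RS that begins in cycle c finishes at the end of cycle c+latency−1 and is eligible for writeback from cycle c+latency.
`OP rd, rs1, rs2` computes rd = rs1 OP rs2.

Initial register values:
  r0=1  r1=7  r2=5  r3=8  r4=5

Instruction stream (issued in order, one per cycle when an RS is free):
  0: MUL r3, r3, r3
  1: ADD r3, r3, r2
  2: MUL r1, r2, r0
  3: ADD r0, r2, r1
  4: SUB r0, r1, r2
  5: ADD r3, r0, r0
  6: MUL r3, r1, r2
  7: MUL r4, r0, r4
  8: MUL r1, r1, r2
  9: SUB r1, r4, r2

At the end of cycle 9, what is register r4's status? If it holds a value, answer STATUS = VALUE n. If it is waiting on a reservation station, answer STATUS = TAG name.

  c1: issue MUL r3<-Mul1  regs: r0:1,r1:7,r2:5,r3:Mul1,r4:5
  c2: issue ADD r3<-Add1  regs: r0:1,r1:7,r2:5,r3:Add1,r4:5
  c3: issue MUL r1<-Mul2  regs: r0:1,r1:Mul2,r2:5,r3:Add1,r4:5
  c4: issue ADD r0<-Add2  regs: r0:Add2,r1:Mul2,r2:5,r3:Add1,r4:5
  c5: CDB Mul1=64; issue SUB r0<-Add3  regs: r0:Add3,r1:Mul2,r2:5,r3:Add1,r4:5
  c6: stall  regs: r0:Add3,r1:Mul2,r2:5,r3:Add1,r4:5
  c7: CDB Add1=69; issue ADD r3<-Add1  regs: r0:Add3,r1:Mul2,r2:5,r3:Add1,r4:5
  c8: CDB Mul2=5; issue MUL r3<-Mul1  regs: r0:Add3,r1:5,r2:5,r3:Mul1,r4:5
  c9: issue MUL r4<-Mul2  regs: r0:Add3,r1:5,r2:5,r3:Mul1,r4:Mul2

STATUS = TAG Mul2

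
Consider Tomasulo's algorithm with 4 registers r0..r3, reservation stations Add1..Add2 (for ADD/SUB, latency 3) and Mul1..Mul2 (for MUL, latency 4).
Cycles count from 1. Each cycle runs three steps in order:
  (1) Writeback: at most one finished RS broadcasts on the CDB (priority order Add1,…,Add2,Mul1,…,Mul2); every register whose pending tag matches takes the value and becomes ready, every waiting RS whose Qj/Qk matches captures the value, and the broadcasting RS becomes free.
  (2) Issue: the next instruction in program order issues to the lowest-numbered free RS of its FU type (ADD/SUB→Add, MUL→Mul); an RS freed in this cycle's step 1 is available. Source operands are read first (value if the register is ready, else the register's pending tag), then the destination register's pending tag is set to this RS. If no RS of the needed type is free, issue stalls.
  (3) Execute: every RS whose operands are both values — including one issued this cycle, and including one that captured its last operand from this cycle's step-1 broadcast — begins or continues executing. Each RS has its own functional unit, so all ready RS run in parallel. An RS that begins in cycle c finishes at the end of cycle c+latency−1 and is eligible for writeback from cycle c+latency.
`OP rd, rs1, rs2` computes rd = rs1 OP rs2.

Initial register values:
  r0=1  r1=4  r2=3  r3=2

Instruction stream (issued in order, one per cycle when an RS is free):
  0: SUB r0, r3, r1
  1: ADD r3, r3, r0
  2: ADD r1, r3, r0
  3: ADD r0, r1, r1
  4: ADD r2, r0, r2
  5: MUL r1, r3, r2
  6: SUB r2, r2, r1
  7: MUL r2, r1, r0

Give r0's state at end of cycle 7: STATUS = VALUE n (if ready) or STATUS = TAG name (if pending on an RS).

STATUS = TAG Add2

  c1: issue SUB r0<-Add1  regs: r0:Add1,r1:4,r2:3,r3:2
  c2: issue ADD r3<-Add2  regs: r0:Add1,r1:4,r2:3,r3:Add2
  c3: stall  regs: r0:Add1,r1:4,r2:3,r3:Add2
  c4: CDB Add1=-2; issue ADD r1<-Add1  regs: r0:-2,r1:Add1,r2:3,r3:Add2
  c5: stall  regs: r0:-2,r1:Add1,r2:3,r3:Add2
  c6: stall  regs: r0:-2,r1:Add1,r2:3,r3:Add2
  c7: CDB Add2=0; issue ADD r0<-Add2  regs: r0:Add2,r1:Add1,r2:3,r3:0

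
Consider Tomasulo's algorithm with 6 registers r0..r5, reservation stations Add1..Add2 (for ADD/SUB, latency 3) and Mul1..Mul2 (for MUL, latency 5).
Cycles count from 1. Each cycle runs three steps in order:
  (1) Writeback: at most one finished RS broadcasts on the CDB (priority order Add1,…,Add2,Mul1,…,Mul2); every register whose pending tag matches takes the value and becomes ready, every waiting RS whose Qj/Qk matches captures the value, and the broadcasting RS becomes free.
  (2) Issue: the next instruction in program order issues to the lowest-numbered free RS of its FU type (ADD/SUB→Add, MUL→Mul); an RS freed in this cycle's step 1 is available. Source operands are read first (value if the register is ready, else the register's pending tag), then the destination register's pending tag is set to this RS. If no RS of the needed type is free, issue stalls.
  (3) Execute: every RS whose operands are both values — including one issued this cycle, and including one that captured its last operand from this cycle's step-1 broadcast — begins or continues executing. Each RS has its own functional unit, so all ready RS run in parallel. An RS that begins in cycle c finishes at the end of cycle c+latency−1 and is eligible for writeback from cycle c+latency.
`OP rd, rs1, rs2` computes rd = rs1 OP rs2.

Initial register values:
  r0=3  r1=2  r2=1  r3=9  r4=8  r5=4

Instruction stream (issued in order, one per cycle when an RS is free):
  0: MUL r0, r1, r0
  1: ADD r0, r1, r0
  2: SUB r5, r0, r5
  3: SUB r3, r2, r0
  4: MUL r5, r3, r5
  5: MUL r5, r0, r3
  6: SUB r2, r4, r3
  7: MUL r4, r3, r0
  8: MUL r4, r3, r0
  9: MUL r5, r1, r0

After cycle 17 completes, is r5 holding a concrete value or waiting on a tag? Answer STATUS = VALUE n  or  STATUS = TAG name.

cycle 1: issue MUL r0<-Mul1 // r0:Mul1,r1:2,r2:1,r3:9,r4:8,r5:4
cycle 2: issue ADD r0<-Add1 // r0:Add1,r1:2,r2:1,r3:9,r4:8,r5:4
cycle 3: issue SUB r5<-Add2 // r0:Add1,r1:2,r2:1,r3:9,r4:8,r5:Add2
cycle 4: stall // r0:Add1,r1:2,r2:1,r3:9,r4:8,r5:Add2
cycle 5: stall // r0:Add1,r1:2,r2:1,r3:9,r4:8,r5:Add2
cycle 6: CDB Mul1=6; stall // r0:Add1,r1:2,r2:1,r3:9,r4:8,r5:Add2
cycle 7: stall // r0:Add1,r1:2,r2:1,r3:9,r4:8,r5:Add2
cycle 8: stall // r0:Add1,r1:2,r2:1,r3:9,r4:8,r5:Add2
cycle 9: CDB Add1=8; issue SUB r3<-Add1 // r0:8,r1:2,r2:1,r3:Add1,r4:8,r5:Add2
cycle 10: issue MUL r5<-Mul1 // r0:8,r1:2,r2:1,r3:Add1,r4:8,r5:Mul1
cycle 11: issue MUL r5<-Mul2 // r0:8,r1:2,r2:1,r3:Add1,r4:8,r5:Mul2
cycle 12: CDB Add1=-7; issue SUB r2<-Add1 // r0:8,r1:2,r2:Add1,r3:-7,r4:8,r5:Mul2
cycle 13: CDB Add2=4; stall // r0:8,r1:2,r2:Add1,r3:-7,r4:8,r5:Mul2
cycle 14: stall // r0:8,r1:2,r2:Add1,r3:-7,r4:8,r5:Mul2
cycle 15: CDB Add1=15; stall // r0:8,r1:2,r2:15,r3:-7,r4:8,r5:Mul2
cycle 16: stall // r0:8,r1:2,r2:15,r3:-7,r4:8,r5:Mul2
cycle 17: CDB Mul2=-56; issue MUL r4<-Mul2 // r0:8,r1:2,r2:15,r3:-7,r4:Mul2,r5:-56

STATUS = VALUE -56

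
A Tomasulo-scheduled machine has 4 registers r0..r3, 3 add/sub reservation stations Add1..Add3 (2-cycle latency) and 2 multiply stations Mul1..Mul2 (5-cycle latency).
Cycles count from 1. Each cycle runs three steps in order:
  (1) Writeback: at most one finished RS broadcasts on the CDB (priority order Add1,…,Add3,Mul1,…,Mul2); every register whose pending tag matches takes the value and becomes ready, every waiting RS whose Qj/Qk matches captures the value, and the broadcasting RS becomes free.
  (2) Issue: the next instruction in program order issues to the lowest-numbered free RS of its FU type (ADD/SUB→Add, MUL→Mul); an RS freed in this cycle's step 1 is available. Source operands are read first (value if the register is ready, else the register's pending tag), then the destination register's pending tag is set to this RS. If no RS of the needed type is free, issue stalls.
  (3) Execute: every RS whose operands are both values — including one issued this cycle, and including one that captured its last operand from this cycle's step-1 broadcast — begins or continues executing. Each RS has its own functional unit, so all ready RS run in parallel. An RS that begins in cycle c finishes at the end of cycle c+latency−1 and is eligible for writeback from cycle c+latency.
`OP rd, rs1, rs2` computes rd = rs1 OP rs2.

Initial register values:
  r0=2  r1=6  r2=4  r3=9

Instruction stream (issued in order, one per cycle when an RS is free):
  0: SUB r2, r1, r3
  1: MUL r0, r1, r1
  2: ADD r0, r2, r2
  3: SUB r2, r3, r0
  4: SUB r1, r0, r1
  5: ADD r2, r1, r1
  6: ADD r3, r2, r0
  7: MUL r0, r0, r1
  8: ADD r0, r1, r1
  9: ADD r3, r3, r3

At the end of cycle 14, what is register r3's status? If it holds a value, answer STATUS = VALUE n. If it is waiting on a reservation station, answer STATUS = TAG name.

  c1: issue SUB r2<-Add1  regs: r0:2,r1:6,r2:Add1,r3:9
  c2: issue MUL r0<-Mul1  regs: r0:Mul1,r1:6,r2:Add1,r3:9
  c3: CDB Add1=-3; issue ADD r0<-Add1  regs: r0:Add1,r1:6,r2:-3,r3:9
  c4: issue SUB r2<-Add2  regs: r0:Add1,r1:6,r2:Add2,r3:9
  c5: CDB Add1=-6; issue SUB r1<-Add1  regs: r0:-6,r1:Add1,r2:Add2,r3:9
  c6: issue ADD r2<-Add3  regs: r0:-6,r1:Add1,r2:Add3,r3:9
  c7: CDB Add1=-12; issue ADD r3<-Add1  regs: r0:-6,r1:-12,r2:Add3,r3:Add1
  c8: CDB Add2=15; issue MUL r0<-Mul2  regs: r0:Mul2,r1:-12,r2:Add3,r3:Add1
  c9: CDB Add3=-24; issue ADD r0<-Add2  regs: r0:Add2,r1:-12,r2:-24,r3:Add1
  c10: CDB Mul1=36; issue ADD r3<-Add3  regs: r0:Add2,r1:-12,r2:-24,r3:Add3
  c11: CDB Add1=-30  regs: r0:Add2,r1:-12,r2:-24,r3:Add3
  c12: CDB Add2=-24  regs: r0:-24,r1:-12,r2:-24,r3:Add3
  c13: CDB Add3=-60  regs: r0:-24,r1:-12,r2:-24,r3:-60
  c14: CDB Mul2=72  regs: r0:-24,r1:-12,r2:-24,r3:-60

STATUS = VALUE -60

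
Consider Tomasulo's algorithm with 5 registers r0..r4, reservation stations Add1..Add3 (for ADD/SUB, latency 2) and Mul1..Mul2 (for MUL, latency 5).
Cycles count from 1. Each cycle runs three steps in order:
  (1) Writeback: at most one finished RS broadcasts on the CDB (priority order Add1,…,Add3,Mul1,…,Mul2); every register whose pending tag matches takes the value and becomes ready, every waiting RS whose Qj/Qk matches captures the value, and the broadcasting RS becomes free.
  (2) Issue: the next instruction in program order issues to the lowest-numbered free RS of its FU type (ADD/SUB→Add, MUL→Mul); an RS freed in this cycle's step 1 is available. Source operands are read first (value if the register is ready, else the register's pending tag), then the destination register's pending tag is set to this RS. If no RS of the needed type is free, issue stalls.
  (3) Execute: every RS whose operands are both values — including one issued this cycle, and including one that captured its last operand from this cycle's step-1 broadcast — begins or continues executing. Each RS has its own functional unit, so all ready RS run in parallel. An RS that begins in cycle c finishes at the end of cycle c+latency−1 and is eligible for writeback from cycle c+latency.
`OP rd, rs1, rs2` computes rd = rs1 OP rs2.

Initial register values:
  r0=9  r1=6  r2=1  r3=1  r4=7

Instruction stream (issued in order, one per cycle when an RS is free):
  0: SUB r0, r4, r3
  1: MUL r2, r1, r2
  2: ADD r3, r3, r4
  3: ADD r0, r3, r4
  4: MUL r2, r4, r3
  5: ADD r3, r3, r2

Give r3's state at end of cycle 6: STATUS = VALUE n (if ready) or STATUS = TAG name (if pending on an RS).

STATUS = TAG Add1

c1: issue SUB r0<-Add1 | r0:Add1,r1:6,r2:1,r3:1,r4:7
c2: issue MUL r2<-Mul1 | r0:Add1,r1:6,r2:Mul1,r3:1,r4:7
c3: CDB Add1=6; issue ADD r3<-Add1 | r0:6,r1:6,r2:Mul1,r3:Add1,r4:7
c4: issue ADD r0<-Add2 | r0:Add2,r1:6,r2:Mul1,r3:Add1,r4:7
c5: CDB Add1=8; issue MUL r2<-Mul2 | r0:Add2,r1:6,r2:Mul2,r3:8,r4:7
c6: issue ADD r3<-Add1 | r0:Add2,r1:6,r2:Mul2,r3:Add1,r4:7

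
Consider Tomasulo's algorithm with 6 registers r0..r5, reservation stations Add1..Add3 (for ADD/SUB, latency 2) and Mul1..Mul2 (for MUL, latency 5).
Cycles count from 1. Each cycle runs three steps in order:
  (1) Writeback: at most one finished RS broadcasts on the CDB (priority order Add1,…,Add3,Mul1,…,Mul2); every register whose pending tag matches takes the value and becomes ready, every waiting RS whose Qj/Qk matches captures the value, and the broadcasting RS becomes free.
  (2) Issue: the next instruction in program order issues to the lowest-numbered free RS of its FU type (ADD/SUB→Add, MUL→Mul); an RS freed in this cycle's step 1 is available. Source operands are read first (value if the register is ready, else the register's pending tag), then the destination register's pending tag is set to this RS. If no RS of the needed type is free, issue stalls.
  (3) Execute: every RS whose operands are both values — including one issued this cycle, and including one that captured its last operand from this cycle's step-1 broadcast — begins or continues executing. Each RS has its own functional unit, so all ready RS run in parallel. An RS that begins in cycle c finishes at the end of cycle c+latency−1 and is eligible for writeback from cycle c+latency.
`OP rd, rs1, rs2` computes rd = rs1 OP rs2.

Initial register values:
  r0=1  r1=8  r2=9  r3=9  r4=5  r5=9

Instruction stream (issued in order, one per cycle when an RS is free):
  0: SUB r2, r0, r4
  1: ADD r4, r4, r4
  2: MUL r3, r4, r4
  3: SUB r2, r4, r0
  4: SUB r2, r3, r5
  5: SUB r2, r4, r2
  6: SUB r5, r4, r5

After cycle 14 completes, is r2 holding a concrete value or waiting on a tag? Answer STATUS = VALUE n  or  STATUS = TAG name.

c1: issue SUB r2<-Add1 | r0:1,r1:8,r2:Add1,r3:9,r4:5,r5:9
c2: issue ADD r4<-Add2 | r0:1,r1:8,r2:Add1,r3:9,r4:Add2,r5:9
c3: CDB Add1=-4; issue MUL r3<-Mul1 | r0:1,r1:8,r2:-4,r3:Mul1,r4:Add2,r5:9
c4: CDB Add2=10; issue SUB r2<-Add1 | r0:1,r1:8,r2:Add1,r3:Mul1,r4:10,r5:9
c5: issue SUB r2<-Add2 | r0:1,r1:8,r2:Add2,r3:Mul1,r4:10,r5:9
c6: CDB Add1=9; issue SUB r2<-Add1 | r0:1,r1:8,r2:Add1,r3:Mul1,r4:10,r5:9
c7: issue SUB r5<-Add3 | r0:1,r1:8,r2:Add1,r3:Mul1,r4:10,r5:Add3
c8: - | r0:1,r1:8,r2:Add1,r3:Mul1,r4:10,r5:Add3
c9: CDB Add3=1 | r0:1,r1:8,r2:Add1,r3:Mul1,r4:10,r5:1
c10: CDB Mul1=100 | r0:1,r1:8,r2:Add1,r3:100,r4:10,r5:1
c11: - | r0:1,r1:8,r2:Add1,r3:100,r4:10,r5:1
c12: CDB Add2=91 | r0:1,r1:8,r2:Add1,r3:100,r4:10,r5:1
c13: - | r0:1,r1:8,r2:Add1,r3:100,r4:10,r5:1
c14: CDB Add1=-81 | r0:1,r1:8,r2:-81,r3:100,r4:10,r5:1

STATUS = VALUE -81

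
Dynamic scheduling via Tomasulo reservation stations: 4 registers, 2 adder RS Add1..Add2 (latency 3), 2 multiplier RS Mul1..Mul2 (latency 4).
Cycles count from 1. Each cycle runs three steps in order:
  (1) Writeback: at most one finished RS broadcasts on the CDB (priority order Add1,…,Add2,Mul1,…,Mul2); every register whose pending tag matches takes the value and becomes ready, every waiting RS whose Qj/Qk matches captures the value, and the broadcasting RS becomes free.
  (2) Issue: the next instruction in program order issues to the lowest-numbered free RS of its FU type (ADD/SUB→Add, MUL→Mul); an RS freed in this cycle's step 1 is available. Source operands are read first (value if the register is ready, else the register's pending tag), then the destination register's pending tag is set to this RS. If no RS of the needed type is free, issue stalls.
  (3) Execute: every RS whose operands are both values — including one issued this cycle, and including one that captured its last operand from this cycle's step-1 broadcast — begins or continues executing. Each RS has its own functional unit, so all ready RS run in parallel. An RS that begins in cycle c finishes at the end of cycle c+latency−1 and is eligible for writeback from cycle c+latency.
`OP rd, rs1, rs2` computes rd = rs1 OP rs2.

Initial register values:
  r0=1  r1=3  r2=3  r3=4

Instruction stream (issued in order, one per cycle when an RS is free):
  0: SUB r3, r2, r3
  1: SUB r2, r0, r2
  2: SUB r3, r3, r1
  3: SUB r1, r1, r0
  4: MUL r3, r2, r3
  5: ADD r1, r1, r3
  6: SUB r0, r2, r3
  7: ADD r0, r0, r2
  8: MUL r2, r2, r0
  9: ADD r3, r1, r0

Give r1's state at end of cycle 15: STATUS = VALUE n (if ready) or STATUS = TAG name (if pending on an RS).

c1: issue SUB r3<-Add1 | r0:1,r1:3,r2:3,r3:Add1
c2: issue SUB r2<-Add2 | r0:1,r1:3,r2:Add2,r3:Add1
c3: stall | r0:1,r1:3,r2:Add2,r3:Add1
c4: CDB Add1=-1; issue SUB r3<-Add1 | r0:1,r1:3,r2:Add2,r3:Add1
c5: CDB Add2=-2; issue SUB r1<-Add2 | r0:1,r1:Add2,r2:-2,r3:Add1
c6: issue MUL r3<-Mul1 | r0:1,r1:Add2,r2:-2,r3:Mul1
c7: CDB Add1=-4; issue ADD r1<-Add1 | r0:1,r1:Add1,r2:-2,r3:Mul1
c8: CDB Add2=2; issue SUB r0<-Add2 | r0:Add2,r1:Add1,r2:-2,r3:Mul1
c9: stall | r0:Add2,r1:Add1,r2:-2,r3:Mul1
c10: stall | r0:Add2,r1:Add1,r2:-2,r3:Mul1
c11: CDB Mul1=8; stall | r0:Add2,r1:Add1,r2:-2,r3:8
c12: stall | r0:Add2,r1:Add1,r2:-2,r3:8
c13: stall | r0:Add2,r1:Add1,r2:-2,r3:8
c14: CDB Add1=10; issue ADD r0<-Add1 | r0:Add1,r1:10,r2:-2,r3:8
c15: CDB Add2=-10; issue MUL r2<-Mul1 | r0:Add1,r1:10,r2:Mul1,r3:8

STATUS = VALUE 10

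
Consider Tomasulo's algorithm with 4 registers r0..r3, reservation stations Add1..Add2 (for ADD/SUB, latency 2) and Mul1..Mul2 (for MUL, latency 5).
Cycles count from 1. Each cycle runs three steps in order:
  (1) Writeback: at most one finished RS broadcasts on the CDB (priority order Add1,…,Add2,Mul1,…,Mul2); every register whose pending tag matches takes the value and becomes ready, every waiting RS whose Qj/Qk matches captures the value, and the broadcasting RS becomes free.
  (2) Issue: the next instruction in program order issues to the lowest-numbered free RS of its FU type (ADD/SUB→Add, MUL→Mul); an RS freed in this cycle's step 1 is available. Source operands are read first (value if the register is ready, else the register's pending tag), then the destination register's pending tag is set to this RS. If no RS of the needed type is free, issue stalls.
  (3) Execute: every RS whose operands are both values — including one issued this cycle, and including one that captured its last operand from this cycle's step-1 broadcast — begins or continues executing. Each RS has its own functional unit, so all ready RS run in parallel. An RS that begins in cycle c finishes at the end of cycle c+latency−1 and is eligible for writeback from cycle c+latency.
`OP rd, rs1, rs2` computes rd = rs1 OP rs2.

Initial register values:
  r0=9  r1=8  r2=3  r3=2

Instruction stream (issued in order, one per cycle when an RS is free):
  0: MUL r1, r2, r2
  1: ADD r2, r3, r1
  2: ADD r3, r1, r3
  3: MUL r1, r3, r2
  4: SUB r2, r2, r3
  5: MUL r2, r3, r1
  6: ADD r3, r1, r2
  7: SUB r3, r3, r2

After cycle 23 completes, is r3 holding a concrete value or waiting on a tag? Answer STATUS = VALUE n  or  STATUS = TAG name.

STATUS = VALUE 121

  c1: issue MUL r1<-Mul1  regs: r0:9,r1:Mul1,r2:3,r3:2
  c2: issue ADD r2<-Add1  regs: r0:9,r1:Mul1,r2:Add1,r3:2
  c3: issue ADD r3<-Add2  regs: r0:9,r1:Mul1,r2:Add1,r3:Add2
  c4: issue MUL r1<-Mul2  regs: r0:9,r1:Mul2,r2:Add1,r3:Add2
  c5: stall  regs: r0:9,r1:Mul2,r2:Add1,r3:Add2
  c6: CDB Mul1=9; stall  regs: r0:9,r1:Mul2,r2:Add1,r3:Add2
  c7: stall  regs: r0:9,r1:Mul2,r2:Add1,r3:Add2
  c8: CDB Add1=11; issue SUB r2<-Add1  regs: r0:9,r1:Mul2,r2:Add1,r3:Add2
  c9: CDB Add2=11; issue MUL r2<-Mul1  regs: r0:9,r1:Mul2,r2:Mul1,r3:11
  c10: issue ADD r3<-Add2  regs: r0:9,r1:Mul2,r2:Mul1,r3:Add2
  c11: CDB Add1=0; issue SUB r3<-Add1  regs: r0:9,r1:Mul2,r2:Mul1,r3:Add1
  c12: -  regs: r0:9,r1:Mul2,r2:Mul1,r3:Add1
  c13: -  regs: r0:9,r1:Mul2,r2:Mul1,r3:Add1
  c14: CDB Mul2=121  regs: r0:9,r1:121,r2:Mul1,r3:Add1
  c15: -  regs: r0:9,r1:121,r2:Mul1,r3:Add1
  c16: -  regs: r0:9,r1:121,r2:Mul1,r3:Add1
  c17: -  regs: r0:9,r1:121,r2:Mul1,r3:Add1
  c18: -  regs: r0:9,r1:121,r2:Mul1,r3:Add1
  c19: CDB Mul1=1331  regs: r0:9,r1:121,r2:1331,r3:Add1
  c20: -  regs: r0:9,r1:121,r2:1331,r3:Add1
  c21: CDB Add2=1452  regs: r0:9,r1:121,r2:1331,r3:Add1
  c22: -  regs: r0:9,r1:121,r2:1331,r3:Add1
  c23: CDB Add1=121  regs: r0:9,r1:121,r2:1331,r3:121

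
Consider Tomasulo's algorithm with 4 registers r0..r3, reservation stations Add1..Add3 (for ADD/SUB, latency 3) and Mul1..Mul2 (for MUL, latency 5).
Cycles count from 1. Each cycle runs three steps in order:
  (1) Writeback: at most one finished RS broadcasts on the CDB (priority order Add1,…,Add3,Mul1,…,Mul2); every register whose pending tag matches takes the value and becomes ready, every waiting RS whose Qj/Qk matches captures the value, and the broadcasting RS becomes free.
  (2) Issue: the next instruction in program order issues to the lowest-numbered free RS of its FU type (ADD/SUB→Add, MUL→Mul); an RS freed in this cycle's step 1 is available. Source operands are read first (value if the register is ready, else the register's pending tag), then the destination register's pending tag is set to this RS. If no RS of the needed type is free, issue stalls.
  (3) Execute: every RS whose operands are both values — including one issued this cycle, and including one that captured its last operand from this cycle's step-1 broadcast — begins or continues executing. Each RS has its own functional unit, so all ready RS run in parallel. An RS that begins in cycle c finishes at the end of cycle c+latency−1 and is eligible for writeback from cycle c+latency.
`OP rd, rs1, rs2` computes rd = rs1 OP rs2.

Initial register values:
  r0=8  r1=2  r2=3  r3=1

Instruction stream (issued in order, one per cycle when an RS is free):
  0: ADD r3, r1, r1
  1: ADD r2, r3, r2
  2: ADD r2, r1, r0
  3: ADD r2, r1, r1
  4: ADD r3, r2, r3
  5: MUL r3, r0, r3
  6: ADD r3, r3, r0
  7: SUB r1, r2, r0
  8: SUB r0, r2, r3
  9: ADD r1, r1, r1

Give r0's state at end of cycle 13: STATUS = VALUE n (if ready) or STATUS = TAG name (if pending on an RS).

c1: issue ADD r3<-Add1 | r0:8,r1:2,r2:3,r3:Add1
c2: issue ADD r2<-Add2 | r0:8,r1:2,r2:Add2,r3:Add1
c3: issue ADD r2<-Add3 | r0:8,r1:2,r2:Add3,r3:Add1
c4: CDB Add1=4; issue ADD r2<-Add1 | r0:8,r1:2,r2:Add1,r3:4
c5: stall | r0:8,r1:2,r2:Add1,r3:4
c6: CDB Add3=10; issue ADD r3<-Add3 | r0:8,r1:2,r2:Add1,r3:Add3
c7: CDB Add1=4; issue MUL r3<-Mul1 | r0:8,r1:2,r2:4,r3:Mul1
c8: CDB Add2=7; issue ADD r3<-Add1 | r0:8,r1:2,r2:4,r3:Add1
c9: issue SUB r1<-Add2 | r0:8,r1:Add2,r2:4,r3:Add1
c10: CDB Add3=8; issue SUB r0<-Add3 | r0:Add3,r1:Add2,r2:4,r3:Add1
c11: stall | r0:Add3,r1:Add2,r2:4,r3:Add1
c12: CDB Add2=-4; issue ADD r1<-Add2 | r0:Add3,r1:Add2,r2:4,r3:Add1
c13: - | r0:Add3,r1:Add2,r2:4,r3:Add1

STATUS = TAG Add3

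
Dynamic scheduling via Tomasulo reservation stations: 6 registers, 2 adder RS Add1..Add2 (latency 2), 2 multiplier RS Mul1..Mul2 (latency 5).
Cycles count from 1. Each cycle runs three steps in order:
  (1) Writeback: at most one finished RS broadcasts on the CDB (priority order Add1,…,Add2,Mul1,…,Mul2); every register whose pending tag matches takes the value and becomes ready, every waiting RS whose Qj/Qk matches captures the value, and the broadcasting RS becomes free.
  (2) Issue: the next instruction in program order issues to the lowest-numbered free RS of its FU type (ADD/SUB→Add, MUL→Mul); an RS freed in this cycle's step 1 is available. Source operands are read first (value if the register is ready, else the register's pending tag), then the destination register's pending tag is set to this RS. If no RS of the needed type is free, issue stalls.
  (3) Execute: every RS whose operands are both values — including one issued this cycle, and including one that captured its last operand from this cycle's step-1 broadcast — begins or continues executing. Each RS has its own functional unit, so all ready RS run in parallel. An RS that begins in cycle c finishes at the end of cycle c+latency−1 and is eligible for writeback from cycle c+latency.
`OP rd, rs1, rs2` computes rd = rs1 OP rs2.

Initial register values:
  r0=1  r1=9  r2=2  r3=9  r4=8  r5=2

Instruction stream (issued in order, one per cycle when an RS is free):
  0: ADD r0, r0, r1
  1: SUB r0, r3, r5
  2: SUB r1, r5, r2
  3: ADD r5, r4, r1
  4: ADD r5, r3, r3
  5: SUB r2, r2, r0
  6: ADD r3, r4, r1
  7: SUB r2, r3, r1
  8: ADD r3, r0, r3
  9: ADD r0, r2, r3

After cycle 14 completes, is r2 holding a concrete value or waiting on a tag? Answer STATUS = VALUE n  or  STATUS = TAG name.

STATUS = VALUE 8

cycle 1: issue ADD r0<-Add1 // r0:Add1,r1:9,r2:2,r3:9,r4:8,r5:2
cycle 2: issue SUB r0<-Add2 // r0:Add2,r1:9,r2:2,r3:9,r4:8,r5:2
cycle 3: CDB Add1=10; issue SUB r1<-Add1 // r0:Add2,r1:Add1,r2:2,r3:9,r4:8,r5:2
cycle 4: CDB Add2=7; issue ADD r5<-Add2 // r0:7,r1:Add1,r2:2,r3:9,r4:8,r5:Add2
cycle 5: CDB Add1=0; issue ADD r5<-Add1 // r0:7,r1:0,r2:2,r3:9,r4:8,r5:Add1
cycle 6: stall // r0:7,r1:0,r2:2,r3:9,r4:8,r5:Add1
cycle 7: CDB Add1=18; issue SUB r2<-Add1 // r0:7,r1:0,r2:Add1,r3:9,r4:8,r5:18
cycle 8: CDB Add2=8; issue ADD r3<-Add2 // r0:7,r1:0,r2:Add1,r3:Add2,r4:8,r5:18
cycle 9: CDB Add1=-5; issue SUB r2<-Add1 // r0:7,r1:0,r2:Add1,r3:Add2,r4:8,r5:18
cycle 10: CDB Add2=8; issue ADD r3<-Add2 // r0:7,r1:0,r2:Add1,r3:Add2,r4:8,r5:18
cycle 11: stall // r0:7,r1:0,r2:Add1,r3:Add2,r4:8,r5:18
cycle 12: CDB Add1=8; issue ADD r0<-Add1 // r0:Add1,r1:0,r2:8,r3:Add2,r4:8,r5:18
cycle 13: CDB Add2=15 // r0:Add1,r1:0,r2:8,r3:15,r4:8,r5:18
cycle 14: - // r0:Add1,r1:0,r2:8,r3:15,r4:8,r5:18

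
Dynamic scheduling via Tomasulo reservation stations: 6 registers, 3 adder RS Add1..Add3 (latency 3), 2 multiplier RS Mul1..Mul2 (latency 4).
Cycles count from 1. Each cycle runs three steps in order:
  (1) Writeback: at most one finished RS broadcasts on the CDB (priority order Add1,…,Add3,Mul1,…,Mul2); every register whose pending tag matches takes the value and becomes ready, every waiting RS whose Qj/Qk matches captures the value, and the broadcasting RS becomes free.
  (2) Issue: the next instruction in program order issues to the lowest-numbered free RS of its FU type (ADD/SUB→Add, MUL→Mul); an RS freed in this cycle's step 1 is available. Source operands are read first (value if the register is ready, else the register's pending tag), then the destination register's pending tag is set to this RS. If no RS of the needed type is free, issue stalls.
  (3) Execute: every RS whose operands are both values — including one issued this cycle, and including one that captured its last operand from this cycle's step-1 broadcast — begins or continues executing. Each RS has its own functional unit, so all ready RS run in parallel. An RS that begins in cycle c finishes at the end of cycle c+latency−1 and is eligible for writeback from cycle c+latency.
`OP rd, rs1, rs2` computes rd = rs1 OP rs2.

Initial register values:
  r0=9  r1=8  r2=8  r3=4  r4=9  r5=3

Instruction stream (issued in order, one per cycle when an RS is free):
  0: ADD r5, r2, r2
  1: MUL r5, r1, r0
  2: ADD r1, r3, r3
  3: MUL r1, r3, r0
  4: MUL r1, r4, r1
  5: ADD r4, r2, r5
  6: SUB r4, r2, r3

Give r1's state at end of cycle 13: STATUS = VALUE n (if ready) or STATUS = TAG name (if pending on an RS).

STATUS = VALUE 324

  c1: issue ADD r5<-Add1  regs: r0:9,r1:8,r2:8,r3:4,r4:9,r5:Add1
  c2: issue MUL r5<-Mul1  regs: r0:9,r1:8,r2:8,r3:4,r4:9,r5:Mul1
  c3: issue ADD r1<-Add2  regs: r0:9,r1:Add2,r2:8,r3:4,r4:9,r5:Mul1
  c4: CDB Add1=16; issue MUL r1<-Mul2  regs: r0:9,r1:Mul2,r2:8,r3:4,r4:9,r5:Mul1
  c5: stall  regs: r0:9,r1:Mul2,r2:8,r3:4,r4:9,r5:Mul1
  c6: CDB Add2=8; stall  regs: r0:9,r1:Mul2,r2:8,r3:4,r4:9,r5:Mul1
  c7: CDB Mul1=72; issue MUL r1<-Mul1  regs: r0:9,r1:Mul1,r2:8,r3:4,r4:9,r5:72
  c8: CDB Mul2=36; issue ADD r4<-Add1  regs: r0:9,r1:Mul1,r2:8,r3:4,r4:Add1,r5:72
  c9: issue SUB r4<-Add2  regs: r0:9,r1:Mul1,r2:8,r3:4,r4:Add2,r5:72
  c10: -  regs: r0:9,r1:Mul1,r2:8,r3:4,r4:Add2,r5:72
  c11: CDB Add1=80  regs: r0:9,r1:Mul1,r2:8,r3:4,r4:Add2,r5:72
  c12: CDB Add2=4  regs: r0:9,r1:Mul1,r2:8,r3:4,r4:4,r5:72
  c13: CDB Mul1=324  regs: r0:9,r1:324,r2:8,r3:4,r4:4,r5:72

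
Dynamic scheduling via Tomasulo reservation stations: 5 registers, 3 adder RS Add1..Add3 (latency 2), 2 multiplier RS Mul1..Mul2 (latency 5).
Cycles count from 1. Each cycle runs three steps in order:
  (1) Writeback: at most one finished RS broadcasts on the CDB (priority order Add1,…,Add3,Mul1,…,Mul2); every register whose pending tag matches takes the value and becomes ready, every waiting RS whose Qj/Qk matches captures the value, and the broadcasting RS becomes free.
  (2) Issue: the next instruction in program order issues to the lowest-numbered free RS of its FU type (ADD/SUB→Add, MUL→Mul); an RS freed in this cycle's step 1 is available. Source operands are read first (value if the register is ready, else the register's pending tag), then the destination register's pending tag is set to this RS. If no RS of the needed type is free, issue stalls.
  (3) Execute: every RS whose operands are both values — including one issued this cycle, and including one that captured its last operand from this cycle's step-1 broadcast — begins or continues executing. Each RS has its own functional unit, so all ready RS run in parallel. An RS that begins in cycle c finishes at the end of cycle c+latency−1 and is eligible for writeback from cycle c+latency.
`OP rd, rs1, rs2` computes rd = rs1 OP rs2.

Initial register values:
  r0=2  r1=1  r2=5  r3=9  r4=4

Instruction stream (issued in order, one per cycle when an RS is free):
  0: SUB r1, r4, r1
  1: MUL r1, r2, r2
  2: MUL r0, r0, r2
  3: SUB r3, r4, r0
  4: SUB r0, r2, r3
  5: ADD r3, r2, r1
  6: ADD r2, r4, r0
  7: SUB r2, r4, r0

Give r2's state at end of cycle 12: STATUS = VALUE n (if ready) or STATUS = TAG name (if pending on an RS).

cycle 1: issue SUB r1<-Add1 // r0:2,r1:Add1,r2:5,r3:9,r4:4
cycle 2: issue MUL r1<-Mul1 // r0:2,r1:Mul1,r2:5,r3:9,r4:4
cycle 3: CDB Add1=3; issue MUL r0<-Mul2 // r0:Mul2,r1:Mul1,r2:5,r3:9,r4:4
cycle 4: issue SUB r3<-Add1 // r0:Mul2,r1:Mul1,r2:5,r3:Add1,r4:4
cycle 5: issue SUB r0<-Add2 // r0:Add2,r1:Mul1,r2:5,r3:Add1,r4:4
cycle 6: issue ADD r3<-Add3 // r0:Add2,r1:Mul1,r2:5,r3:Add3,r4:4
cycle 7: CDB Mul1=25; stall // r0:Add2,r1:25,r2:5,r3:Add3,r4:4
cycle 8: CDB Mul2=10; stall // r0:Add2,r1:25,r2:5,r3:Add3,r4:4
cycle 9: CDB Add3=30; issue ADD r2<-Add3 // r0:Add2,r1:25,r2:Add3,r3:30,r4:4
cycle 10: CDB Add1=-6; issue SUB r2<-Add1 // r0:Add2,r1:25,r2:Add1,r3:30,r4:4
cycle 11: - // r0:Add2,r1:25,r2:Add1,r3:30,r4:4
cycle 12: CDB Add2=11 // r0:11,r1:25,r2:Add1,r3:30,r4:4

STATUS = TAG Add1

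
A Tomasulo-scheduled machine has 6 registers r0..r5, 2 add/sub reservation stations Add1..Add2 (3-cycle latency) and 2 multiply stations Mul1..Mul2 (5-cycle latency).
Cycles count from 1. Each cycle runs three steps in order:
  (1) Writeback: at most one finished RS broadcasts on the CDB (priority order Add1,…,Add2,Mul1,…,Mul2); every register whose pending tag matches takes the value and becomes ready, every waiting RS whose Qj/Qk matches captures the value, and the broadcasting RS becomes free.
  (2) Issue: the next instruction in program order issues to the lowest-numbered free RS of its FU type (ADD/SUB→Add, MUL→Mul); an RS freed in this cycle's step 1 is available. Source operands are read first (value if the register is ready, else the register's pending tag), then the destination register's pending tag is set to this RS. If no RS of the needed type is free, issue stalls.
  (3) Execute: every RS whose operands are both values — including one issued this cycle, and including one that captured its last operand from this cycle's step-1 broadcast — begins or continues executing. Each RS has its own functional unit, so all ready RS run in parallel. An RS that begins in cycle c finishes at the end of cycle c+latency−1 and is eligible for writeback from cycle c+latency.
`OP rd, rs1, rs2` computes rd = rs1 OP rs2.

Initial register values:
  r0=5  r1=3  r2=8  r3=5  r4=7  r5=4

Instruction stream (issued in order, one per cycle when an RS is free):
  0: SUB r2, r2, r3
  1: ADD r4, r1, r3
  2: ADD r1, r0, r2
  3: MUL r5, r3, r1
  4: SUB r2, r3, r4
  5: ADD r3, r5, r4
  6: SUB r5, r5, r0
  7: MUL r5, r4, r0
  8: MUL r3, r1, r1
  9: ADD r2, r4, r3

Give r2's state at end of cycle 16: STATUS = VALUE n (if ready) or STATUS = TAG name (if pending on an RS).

STATUS = TAG Add1

cycle 1: issue SUB r2<-Add1 // r0:5,r1:3,r2:Add1,r3:5,r4:7,r5:4
cycle 2: issue ADD r4<-Add2 // r0:5,r1:3,r2:Add1,r3:5,r4:Add2,r5:4
cycle 3: stall // r0:5,r1:3,r2:Add1,r3:5,r4:Add2,r5:4
cycle 4: CDB Add1=3; issue ADD r1<-Add1 // r0:5,r1:Add1,r2:3,r3:5,r4:Add2,r5:4
cycle 5: CDB Add2=8; issue MUL r5<-Mul1 // r0:5,r1:Add1,r2:3,r3:5,r4:8,r5:Mul1
cycle 6: issue SUB r2<-Add2 // r0:5,r1:Add1,r2:Add2,r3:5,r4:8,r5:Mul1
cycle 7: CDB Add1=8; issue ADD r3<-Add1 // r0:5,r1:8,r2:Add2,r3:Add1,r4:8,r5:Mul1
cycle 8: stall // r0:5,r1:8,r2:Add2,r3:Add1,r4:8,r5:Mul1
cycle 9: CDB Add2=-3; issue SUB r5<-Add2 // r0:5,r1:8,r2:-3,r3:Add1,r4:8,r5:Add2
cycle 10: issue MUL r5<-Mul2 // r0:5,r1:8,r2:-3,r3:Add1,r4:8,r5:Mul2
cycle 11: stall // r0:5,r1:8,r2:-3,r3:Add1,r4:8,r5:Mul2
cycle 12: CDB Mul1=40; issue MUL r3<-Mul1 // r0:5,r1:8,r2:-3,r3:Mul1,r4:8,r5:Mul2
cycle 13: stall // r0:5,r1:8,r2:-3,r3:Mul1,r4:8,r5:Mul2
cycle 14: stall // r0:5,r1:8,r2:-3,r3:Mul1,r4:8,r5:Mul2
cycle 15: CDB Add1=48; issue ADD r2<-Add1 // r0:5,r1:8,r2:Add1,r3:Mul1,r4:8,r5:Mul2
cycle 16: CDB Add2=35 // r0:5,r1:8,r2:Add1,r3:Mul1,r4:8,r5:Mul2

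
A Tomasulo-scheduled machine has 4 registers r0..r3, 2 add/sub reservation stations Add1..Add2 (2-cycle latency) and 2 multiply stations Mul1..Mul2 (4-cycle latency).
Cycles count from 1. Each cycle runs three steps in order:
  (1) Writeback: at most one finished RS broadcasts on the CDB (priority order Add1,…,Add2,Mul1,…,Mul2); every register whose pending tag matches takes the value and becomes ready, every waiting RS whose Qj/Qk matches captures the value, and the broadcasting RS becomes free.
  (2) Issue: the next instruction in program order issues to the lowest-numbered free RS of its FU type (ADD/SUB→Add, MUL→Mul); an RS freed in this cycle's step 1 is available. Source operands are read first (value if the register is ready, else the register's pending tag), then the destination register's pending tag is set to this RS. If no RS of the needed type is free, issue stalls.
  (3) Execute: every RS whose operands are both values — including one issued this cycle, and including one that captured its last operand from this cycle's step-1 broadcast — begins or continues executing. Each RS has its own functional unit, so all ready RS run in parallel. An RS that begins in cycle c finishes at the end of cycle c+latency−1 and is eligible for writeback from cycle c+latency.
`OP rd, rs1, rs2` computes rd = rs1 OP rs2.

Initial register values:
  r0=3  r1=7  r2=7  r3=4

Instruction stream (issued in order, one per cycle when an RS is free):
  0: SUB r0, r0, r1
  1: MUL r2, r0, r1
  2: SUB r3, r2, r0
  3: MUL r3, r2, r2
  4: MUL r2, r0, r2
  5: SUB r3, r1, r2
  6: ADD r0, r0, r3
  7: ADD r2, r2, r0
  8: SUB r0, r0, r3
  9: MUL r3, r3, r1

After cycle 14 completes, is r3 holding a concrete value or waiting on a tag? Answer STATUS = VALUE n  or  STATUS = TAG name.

cycle 1: issue SUB r0<-Add1 // r0:Add1,r1:7,r2:7,r3:4
cycle 2: issue MUL r2<-Mul1 // r0:Add1,r1:7,r2:Mul1,r3:4
cycle 3: CDB Add1=-4; issue SUB r3<-Add1 // r0:-4,r1:7,r2:Mul1,r3:Add1
cycle 4: issue MUL r3<-Mul2 // r0:-4,r1:7,r2:Mul1,r3:Mul2
cycle 5: stall // r0:-4,r1:7,r2:Mul1,r3:Mul2
cycle 6: stall // r0:-4,r1:7,r2:Mul1,r3:Mul2
cycle 7: CDB Mul1=-28; issue MUL r2<-Mul1 // r0:-4,r1:7,r2:Mul1,r3:Mul2
cycle 8: issue SUB r3<-Add2 // r0:-4,r1:7,r2:Mul1,r3:Add2
cycle 9: CDB Add1=-24; issue ADD r0<-Add1 // r0:Add1,r1:7,r2:Mul1,r3:Add2
cycle 10: stall // r0:Add1,r1:7,r2:Mul1,r3:Add2
cycle 11: CDB Mul1=112; stall // r0:Add1,r1:7,r2:112,r3:Add2
cycle 12: CDB Mul2=784; stall // r0:Add1,r1:7,r2:112,r3:Add2
cycle 13: CDB Add2=-105; issue ADD r2<-Add2 // r0:Add1,r1:7,r2:Add2,r3:-105
cycle 14: stall // r0:Add1,r1:7,r2:Add2,r3:-105

STATUS = VALUE -105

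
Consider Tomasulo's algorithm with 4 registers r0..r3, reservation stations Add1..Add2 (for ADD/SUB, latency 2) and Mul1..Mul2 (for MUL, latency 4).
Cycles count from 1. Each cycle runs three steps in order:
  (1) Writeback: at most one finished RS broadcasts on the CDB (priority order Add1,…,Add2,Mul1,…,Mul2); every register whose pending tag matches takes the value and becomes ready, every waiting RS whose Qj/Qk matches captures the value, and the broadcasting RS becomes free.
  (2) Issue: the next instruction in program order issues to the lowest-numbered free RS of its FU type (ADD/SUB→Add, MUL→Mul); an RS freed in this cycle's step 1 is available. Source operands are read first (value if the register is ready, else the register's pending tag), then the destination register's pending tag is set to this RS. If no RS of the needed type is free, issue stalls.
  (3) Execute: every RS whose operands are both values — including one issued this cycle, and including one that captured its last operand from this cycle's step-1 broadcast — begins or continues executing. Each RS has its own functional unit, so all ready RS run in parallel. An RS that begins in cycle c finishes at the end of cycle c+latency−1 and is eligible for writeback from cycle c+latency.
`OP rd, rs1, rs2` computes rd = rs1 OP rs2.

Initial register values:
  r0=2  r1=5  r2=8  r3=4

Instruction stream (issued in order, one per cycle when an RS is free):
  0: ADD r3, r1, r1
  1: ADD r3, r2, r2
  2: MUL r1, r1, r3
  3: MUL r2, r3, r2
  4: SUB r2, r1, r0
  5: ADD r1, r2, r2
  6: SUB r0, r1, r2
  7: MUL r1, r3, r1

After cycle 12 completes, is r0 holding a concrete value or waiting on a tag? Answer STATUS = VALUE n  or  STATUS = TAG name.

STATUS = TAG Add1

c1: issue ADD r3<-Add1 | r0:2,r1:5,r2:8,r3:Add1
c2: issue ADD r3<-Add2 | r0:2,r1:5,r2:8,r3:Add2
c3: CDB Add1=10; issue MUL r1<-Mul1 | r0:2,r1:Mul1,r2:8,r3:Add2
c4: CDB Add2=16; issue MUL r2<-Mul2 | r0:2,r1:Mul1,r2:Mul2,r3:16
c5: issue SUB r2<-Add1 | r0:2,r1:Mul1,r2:Add1,r3:16
c6: issue ADD r1<-Add2 | r0:2,r1:Add2,r2:Add1,r3:16
c7: stall | r0:2,r1:Add2,r2:Add1,r3:16
c8: CDB Mul1=80; stall | r0:2,r1:Add2,r2:Add1,r3:16
c9: CDB Mul2=128; stall | r0:2,r1:Add2,r2:Add1,r3:16
c10: CDB Add1=78; issue SUB r0<-Add1 | r0:Add1,r1:Add2,r2:78,r3:16
c11: issue MUL r1<-Mul1 | r0:Add1,r1:Mul1,r2:78,r3:16
c12: CDB Add2=156 | r0:Add1,r1:Mul1,r2:78,r3:16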